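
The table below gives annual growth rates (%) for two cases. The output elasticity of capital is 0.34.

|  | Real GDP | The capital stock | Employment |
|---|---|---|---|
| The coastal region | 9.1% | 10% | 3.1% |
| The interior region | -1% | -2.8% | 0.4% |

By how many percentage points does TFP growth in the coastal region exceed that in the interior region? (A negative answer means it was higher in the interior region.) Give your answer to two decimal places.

3.97 percentage points

Labor's share = 1 − 0.34 = 0.66.
The coastal region: TFP = 9.1 − 3.4 − 2.046 = 3.654%.
The interior region: TFP = -1 + 0.952 − 0.264 = -0.312%.
Difference = 3.654 − (-0.312) = 3.966 pp.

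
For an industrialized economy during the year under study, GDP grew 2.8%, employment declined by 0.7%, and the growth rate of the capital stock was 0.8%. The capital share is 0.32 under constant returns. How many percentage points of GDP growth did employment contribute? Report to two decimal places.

Labor's share = 1 − 0.32 = 0.68.
Contribution = share × growth = 0.68 × (-0.7) = -0.476 pp.

-0.48 pp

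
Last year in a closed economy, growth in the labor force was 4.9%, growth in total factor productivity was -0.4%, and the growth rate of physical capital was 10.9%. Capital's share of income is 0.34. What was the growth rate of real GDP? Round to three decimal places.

Real GDP growth was 6.540%.

Labor's share = 1 − 0.34 = 0.66.
Physical capital: 0.34 × 10.9 = 3.706 pp.
The labor force: 0.66 × 4.9 = 3.234 pp.
Output growth = -0.4 + 6.94 = 6.54%.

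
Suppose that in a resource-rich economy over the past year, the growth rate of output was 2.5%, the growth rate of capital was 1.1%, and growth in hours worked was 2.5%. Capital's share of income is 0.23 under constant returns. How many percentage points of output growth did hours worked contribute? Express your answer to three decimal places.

Labor's share = 1 − 0.23 = 0.77.
Contribution = share × growth = 0.77 × 2.5 = 1.925 pp.

1.925 pp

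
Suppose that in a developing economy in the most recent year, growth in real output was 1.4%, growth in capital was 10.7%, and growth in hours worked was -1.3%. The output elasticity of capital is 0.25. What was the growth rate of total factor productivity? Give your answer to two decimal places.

Labor's share = 1 − 0.25 = 0.75.
Capital: 0.25 × 10.7 = 2.675 pp.
Hours worked: 0.75 × (-1.3) = -0.975 pp.
TFP growth = 1.4 − 1.7 = -0.3%.

-0.30%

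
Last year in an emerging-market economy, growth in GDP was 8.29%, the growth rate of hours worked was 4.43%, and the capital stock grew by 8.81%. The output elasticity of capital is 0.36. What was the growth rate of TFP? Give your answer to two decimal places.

Labor's share = 1 − 0.36 = 0.64.
The capital stock: 0.36 × 8.81 = 3.1716 pp.
Hours worked: 0.64 × 4.43 = 2.8352 pp.
TFP growth = 8.29 − 6.0068 = 2.2832%.

2.28%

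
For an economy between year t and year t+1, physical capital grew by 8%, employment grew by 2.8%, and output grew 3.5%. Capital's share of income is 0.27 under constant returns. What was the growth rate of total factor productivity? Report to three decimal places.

Labor's share = 1 − 0.27 = 0.73.
Physical capital: 0.27 × 8 = 2.16 pp.
Employment: 0.73 × 2.8 = 2.044 pp.
TFP growth = 3.5 − 4.204 = -0.704%.

-0.704%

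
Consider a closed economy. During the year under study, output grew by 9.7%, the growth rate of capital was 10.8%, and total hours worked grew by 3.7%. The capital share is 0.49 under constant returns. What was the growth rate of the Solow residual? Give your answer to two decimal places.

2.52%

Labor's share = 1 − 0.49 = 0.51.
Capital: 0.49 × 10.8 = 5.292 pp.
Total hours worked: 0.51 × 3.7 = 1.887 pp.
TFP growth = 9.7 − 7.179 = 2.521%.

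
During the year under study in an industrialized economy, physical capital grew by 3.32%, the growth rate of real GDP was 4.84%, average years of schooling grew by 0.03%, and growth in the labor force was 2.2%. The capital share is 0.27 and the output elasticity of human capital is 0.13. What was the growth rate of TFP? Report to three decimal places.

2.620%

Labor's share = 1 − 0.27 − 0.13 = 0.6.
Physical capital: 0.27 × 3.32 = 0.8964 pp.
Average years of schooling: 0.13 × 0.03 = 0.0039 pp.
The labor force: 0.6 × 2.2 = 1.32 pp.
TFP growth = 4.84 − 2.2203 = 2.6197%.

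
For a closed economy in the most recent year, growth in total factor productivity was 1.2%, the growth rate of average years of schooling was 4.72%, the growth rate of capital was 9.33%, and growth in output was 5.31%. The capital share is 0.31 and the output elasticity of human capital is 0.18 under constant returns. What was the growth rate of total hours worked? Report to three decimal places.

0.722%

Labor's share = 1 − 0.31 − 0.18 = 0.51.
gY = gA + 0.31×9.33 + 0.18×4.72 + 0.51×g.
0.51×g = 5.31 − 1.2 − 3.7419 = 0.3681.
g = 0.3681 / 0.51 = 0.72176%.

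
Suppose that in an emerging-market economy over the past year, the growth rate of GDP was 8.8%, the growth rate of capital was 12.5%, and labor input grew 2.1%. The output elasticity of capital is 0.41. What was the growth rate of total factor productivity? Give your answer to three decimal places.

Labor's share = 1 − 0.41 = 0.59.
Capital: 0.41 × 12.5 = 5.125 pp.
Labor input: 0.59 × 2.1 = 1.239 pp.
TFP growth = 8.8 − 6.364 = 2.436%.

2.436%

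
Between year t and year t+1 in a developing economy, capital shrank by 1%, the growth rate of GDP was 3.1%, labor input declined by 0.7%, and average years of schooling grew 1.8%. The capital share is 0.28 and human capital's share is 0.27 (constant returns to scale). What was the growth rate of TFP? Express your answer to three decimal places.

TFP growth was 3.209%.

Labor's share = 1 − 0.28 − 0.27 = 0.45.
Capital: 0.28 × (-1) = -0.28 pp.
Average years of schooling: 0.27 × 1.8 = 0.486 pp.
Labor input: 0.45 × (-0.7) = -0.315 pp.
TFP growth = 3.1 + 0.109 = 3.209%.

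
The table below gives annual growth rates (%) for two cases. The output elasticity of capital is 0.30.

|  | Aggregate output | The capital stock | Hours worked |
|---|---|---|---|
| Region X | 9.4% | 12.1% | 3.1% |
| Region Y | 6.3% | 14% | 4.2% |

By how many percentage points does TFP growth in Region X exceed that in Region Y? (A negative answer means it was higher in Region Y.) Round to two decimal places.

4.44 percentage points

Labor's share = 1 − 0.3 = 0.7.
Region X: TFP = 9.4 − 3.63 − 2.17 = 3.6%.
Region Y: TFP = 6.3 − 4.2 − 2.94 = -0.84%.
Difference = 3.6 − (-0.84) = 4.44 pp.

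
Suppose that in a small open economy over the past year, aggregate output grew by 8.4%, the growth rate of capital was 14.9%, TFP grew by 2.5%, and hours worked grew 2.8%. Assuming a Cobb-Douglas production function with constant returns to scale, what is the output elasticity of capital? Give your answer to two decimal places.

0.26

gY = gA + α·gK + (1−α)·gL, so gY − gA − gL = α(gK − gL).
8.4 − 2.5 − 2.8 = α × (14.9 − 2.8).
3.1 = 12.1 α, so α = 0.2562.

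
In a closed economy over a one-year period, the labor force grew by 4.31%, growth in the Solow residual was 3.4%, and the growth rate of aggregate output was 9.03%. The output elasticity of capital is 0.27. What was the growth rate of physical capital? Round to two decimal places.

Labor's share = 1 − 0.27 = 0.73.
gY = gA + 0.73×4.31 + 0.27×g.
0.27×g = 9.03 − 3.4 − 3.1463 = 2.4837.
g = 2.4837 / 0.27 = 9.1989%.

Physical capital grew 9.20%.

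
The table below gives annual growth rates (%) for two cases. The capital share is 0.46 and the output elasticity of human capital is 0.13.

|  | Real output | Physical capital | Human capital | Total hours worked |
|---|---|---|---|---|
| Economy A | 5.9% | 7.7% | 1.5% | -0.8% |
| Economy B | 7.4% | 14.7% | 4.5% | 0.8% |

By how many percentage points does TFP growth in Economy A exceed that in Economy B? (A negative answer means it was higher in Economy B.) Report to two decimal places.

2.77 percentage points

Labor's share = 1 − 0.46 − 0.13 = 0.41.
Economy A: TFP = 5.9 − 3.542 − 0.195 + 0.328 = 2.491%.
Economy B: TFP = 7.4 − 6.762 − 0.585 − 0.328 = -0.275%.
Difference = 2.491 − (-0.275) = 2.766 pp.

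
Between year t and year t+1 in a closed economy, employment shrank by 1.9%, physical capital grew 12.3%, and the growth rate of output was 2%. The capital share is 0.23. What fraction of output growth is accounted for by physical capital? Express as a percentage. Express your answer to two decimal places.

Physical capital accounted for 141.45% of growth.

Physical capital contributed 0.23 × 12.3 = 2.829 pp.
Share of growth = 2.829 / 2 × 100 = 141.45%.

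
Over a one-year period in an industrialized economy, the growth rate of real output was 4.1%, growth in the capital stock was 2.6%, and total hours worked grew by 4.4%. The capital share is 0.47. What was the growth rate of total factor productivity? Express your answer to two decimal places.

0.55%

Labor's share = 1 − 0.47 = 0.53.
The capital stock: 0.47 × 2.6 = 1.222 pp.
Total hours worked: 0.53 × 4.4 = 2.332 pp.
TFP growth = 4.1 − 3.554 = 0.546%.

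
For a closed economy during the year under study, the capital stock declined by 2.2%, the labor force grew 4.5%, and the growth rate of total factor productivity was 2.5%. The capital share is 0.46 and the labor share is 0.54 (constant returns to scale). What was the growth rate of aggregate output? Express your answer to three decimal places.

Aggregate output grew 3.918%.

Labor's share = 1 − 0.46 = 0.54.
The capital stock: 0.46 × (-2.2) = -1.012 pp.
The labor force: 0.54 × 4.5 = 2.43 pp.
Output growth = 2.5 + 1.418 = 3.918%.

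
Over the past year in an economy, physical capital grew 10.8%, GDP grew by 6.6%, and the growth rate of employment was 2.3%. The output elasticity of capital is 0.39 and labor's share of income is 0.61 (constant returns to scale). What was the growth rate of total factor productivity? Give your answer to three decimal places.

0.985%

Labor's share = 1 − 0.39 = 0.61.
Physical capital: 0.39 × 10.8 = 4.212 pp.
Employment: 0.61 × 2.3 = 1.403 pp.
TFP growth = 6.6 − 5.615 = 0.985%.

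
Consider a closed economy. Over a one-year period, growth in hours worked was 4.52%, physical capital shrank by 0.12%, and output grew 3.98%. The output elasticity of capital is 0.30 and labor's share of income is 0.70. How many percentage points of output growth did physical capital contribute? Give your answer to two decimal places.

Contribution = share × growth = 0.3 × (-0.12) = -0.036 pp.

-0.04 percentage points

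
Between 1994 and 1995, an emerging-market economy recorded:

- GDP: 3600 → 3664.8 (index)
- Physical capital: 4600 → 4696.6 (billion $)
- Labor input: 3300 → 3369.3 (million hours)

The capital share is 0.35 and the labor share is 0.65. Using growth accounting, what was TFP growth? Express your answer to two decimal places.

-0.30%

GDP growth = (3664.8 − 3600) / 3600 = 1.8%.
Physical capital growth = (4696.6 − 4600) / 4600 = 2.1%.
Labor input growth = (3369.3 − 3300) / 3300 = 2.1%.
Labor's share = 1 − 0.35 = 0.65.
Physical capital: 0.35 × 2.1 = 0.735 pp.
Labor input: 0.65 × 2.1 = 1.365 pp.
TFP growth = 1.8 − 2.1 = -0.3%.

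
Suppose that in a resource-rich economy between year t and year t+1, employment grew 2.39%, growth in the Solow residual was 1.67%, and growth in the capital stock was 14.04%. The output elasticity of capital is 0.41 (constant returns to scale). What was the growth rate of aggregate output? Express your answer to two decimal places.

8.84%

Labor's share = 1 − 0.41 = 0.59.
The capital stock: 0.41 × 14.04 = 5.7564 pp.
Employment: 0.59 × 2.39 = 1.4101 pp.
Output growth = 1.67 + 7.1665 = 8.8365%.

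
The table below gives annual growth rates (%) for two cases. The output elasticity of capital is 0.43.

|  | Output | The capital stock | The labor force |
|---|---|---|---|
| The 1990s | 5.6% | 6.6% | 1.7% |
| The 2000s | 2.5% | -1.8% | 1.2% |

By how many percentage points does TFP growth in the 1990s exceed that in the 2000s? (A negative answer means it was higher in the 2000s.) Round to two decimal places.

Labor's share = 1 − 0.43 = 0.57.
The 1990s: TFP = 5.6 − 2.838 − 0.969 = 1.793%.
The 2000s: TFP = 2.5 + 0.774 − 0.684 = 2.59%.
Difference = 1.793 − (2.59) = -0.797 pp.

-0.80 percentage points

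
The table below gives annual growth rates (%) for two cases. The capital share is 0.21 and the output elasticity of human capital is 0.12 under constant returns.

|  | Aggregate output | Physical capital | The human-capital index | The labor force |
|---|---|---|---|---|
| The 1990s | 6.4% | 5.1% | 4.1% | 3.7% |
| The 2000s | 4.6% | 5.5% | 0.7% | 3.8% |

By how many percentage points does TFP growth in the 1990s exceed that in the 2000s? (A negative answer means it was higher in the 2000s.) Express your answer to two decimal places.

Labor's share = 1 − 0.21 − 0.12 = 0.67.
The 1990s: TFP = 6.4 − 1.071 − 0.492 − 2.479 = 2.358%.
The 2000s: TFP = 4.6 − 1.155 − 0.084 − 2.546 = 0.815%.
Difference = 2.358 − (0.815) = 1.543 pp.

1.54 percentage points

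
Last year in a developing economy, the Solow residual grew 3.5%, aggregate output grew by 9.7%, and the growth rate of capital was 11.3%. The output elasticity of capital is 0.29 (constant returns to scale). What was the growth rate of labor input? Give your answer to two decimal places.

Labor's share = 1 − 0.29 = 0.71.
gY = gA + 0.29×11.3 + 0.71×g.
0.71×g = 9.7 − 3.5 − 3.277 = 2.923.
g = 2.923 / 0.71 = 4.1169%.

4.12%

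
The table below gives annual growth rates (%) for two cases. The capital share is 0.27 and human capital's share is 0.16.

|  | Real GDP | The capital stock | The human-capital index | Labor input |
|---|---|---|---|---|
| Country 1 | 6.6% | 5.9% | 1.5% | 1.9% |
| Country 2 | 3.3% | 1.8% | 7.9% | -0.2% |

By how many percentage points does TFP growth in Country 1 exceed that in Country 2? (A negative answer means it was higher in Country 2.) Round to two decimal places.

2.02 percentage points

Labor's share = 1 − 0.27 − 0.16 = 0.57.
Country 1: TFP = 6.6 − 1.593 − 0.24 − 1.083 = 3.684%.
Country 2: TFP = 3.3 − 0.486 − 1.264 + 0.114 = 1.664%.
Difference = 3.684 − (1.664) = 2.02 pp.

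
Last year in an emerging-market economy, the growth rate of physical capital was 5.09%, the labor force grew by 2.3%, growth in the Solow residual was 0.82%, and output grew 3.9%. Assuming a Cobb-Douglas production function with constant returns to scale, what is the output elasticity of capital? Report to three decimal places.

0.280

gY = gA + α·gK + (1−α)·gL, so gY − gA − gL = α(gK − gL).
3.9 − 0.82 − 2.3 = α × (5.09 − 2.3).
0.78 = 2.79 α, so α = 0.27957.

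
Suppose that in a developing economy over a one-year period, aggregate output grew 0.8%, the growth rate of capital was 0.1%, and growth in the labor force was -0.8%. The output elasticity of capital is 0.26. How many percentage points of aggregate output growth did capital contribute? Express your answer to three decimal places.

0.026

Contribution = share × growth = 0.26 × 0.1 = 0.026 pp.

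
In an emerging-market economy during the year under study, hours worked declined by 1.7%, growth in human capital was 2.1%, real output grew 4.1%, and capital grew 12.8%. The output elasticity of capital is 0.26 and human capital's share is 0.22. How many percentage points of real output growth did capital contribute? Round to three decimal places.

Contribution = share × growth = 0.26 × 12.8 = 3.328 pp.

3.328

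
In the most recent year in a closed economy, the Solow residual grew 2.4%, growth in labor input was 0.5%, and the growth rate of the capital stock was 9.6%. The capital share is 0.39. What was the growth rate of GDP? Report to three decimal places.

6.449%

Labor's share = 1 − 0.39 = 0.61.
The capital stock: 0.39 × 9.6 = 3.744 pp.
Labor input: 0.61 × 0.5 = 0.305 pp.
Output growth = 2.4 + 4.049 = 6.449%.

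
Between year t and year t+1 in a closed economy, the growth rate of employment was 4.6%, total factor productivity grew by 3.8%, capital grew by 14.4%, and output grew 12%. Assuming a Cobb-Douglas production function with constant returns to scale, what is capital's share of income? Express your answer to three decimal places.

α = 0.367

gY = gA + α·gK + (1−α)·gL, so gY − gA − gL = α(gK − gL).
12 − 3.8 − 4.6 = α × (14.4 − 4.6).
3.6 = 9.8 α, so α = 0.36735.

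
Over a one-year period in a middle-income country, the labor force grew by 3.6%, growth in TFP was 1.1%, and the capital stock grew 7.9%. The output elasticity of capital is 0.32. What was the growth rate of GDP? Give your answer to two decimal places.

6.08%

Labor's share = 1 − 0.32 = 0.68.
The capital stock: 0.32 × 7.9 = 2.528 pp.
The labor force: 0.68 × 3.6 = 2.448 pp.
Output growth = 1.1 + 4.976 = 6.076%.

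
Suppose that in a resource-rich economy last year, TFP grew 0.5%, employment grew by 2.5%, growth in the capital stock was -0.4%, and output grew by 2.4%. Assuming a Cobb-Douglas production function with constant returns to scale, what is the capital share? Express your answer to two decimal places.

0.21

gY = gA + α·gK + (1−α)·gL, so gY − gA − gL = α(gK − gL).
2.4 − 0.5 − 2.5 = α × (-0.4 − 2.5).
-0.6 = -2.9 α, so α = 0.2069.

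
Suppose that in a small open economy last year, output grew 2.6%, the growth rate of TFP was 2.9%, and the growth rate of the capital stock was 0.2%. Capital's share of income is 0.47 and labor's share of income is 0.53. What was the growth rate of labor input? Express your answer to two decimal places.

-0.74%

Labor's share = 1 − 0.47 = 0.53.
gY = gA + 0.47×0.2 + 0.53×g.
0.53×g = 2.6 − 2.9 − 0.094 = -0.394.
g = -0.394 / 0.53 = -0.7434%.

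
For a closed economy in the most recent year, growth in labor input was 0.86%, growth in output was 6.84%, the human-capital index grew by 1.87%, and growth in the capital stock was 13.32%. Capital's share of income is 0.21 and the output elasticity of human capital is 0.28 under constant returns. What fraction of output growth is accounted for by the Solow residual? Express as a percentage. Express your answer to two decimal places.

Labor's share = 1 − 0.21 − 0.28 = 0.51.
The capital stock: 0.21 × 13.32 = 2.7972 pp.
The human-capital index: 0.28 × 1.87 = 0.5236 pp.
Labor input: 0.51 × 0.86 = 0.4386 pp.
TFP growth = 6.84 − 3.7594 = 3.0806%.
TFP share of growth = 3.0806 / 6.84 × 100 = 45.038%.

45.04%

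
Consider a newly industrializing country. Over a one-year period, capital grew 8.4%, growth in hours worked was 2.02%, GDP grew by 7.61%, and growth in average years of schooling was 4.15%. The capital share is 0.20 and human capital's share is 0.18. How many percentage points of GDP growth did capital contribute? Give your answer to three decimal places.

1.680 pp

Contribution = share × growth = 0.2 × 8.4 = 1.68 pp.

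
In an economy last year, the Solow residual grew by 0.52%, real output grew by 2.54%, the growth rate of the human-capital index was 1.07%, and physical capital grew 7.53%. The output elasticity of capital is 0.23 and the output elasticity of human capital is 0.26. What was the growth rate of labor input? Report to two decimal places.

0.02%

Labor's share = 1 − 0.23 − 0.26 = 0.51.
gY = gA + 0.23×7.53 + 0.26×1.07 + 0.51×g.
0.51×g = 2.54 − 0.52 − 2.0101 = 0.0099.
g = 0.0099 / 0.51 = 0.0194%.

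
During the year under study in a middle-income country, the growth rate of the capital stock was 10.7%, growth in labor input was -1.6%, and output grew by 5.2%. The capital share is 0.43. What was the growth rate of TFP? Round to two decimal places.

Labor's share = 1 − 0.43 = 0.57.
The capital stock: 0.43 × 10.7 = 4.601 pp.
Labor input: 0.57 × (-1.6) = -0.912 pp.
TFP growth = 5.2 − 3.689 = 1.511%.

TFP growth was 1.51%.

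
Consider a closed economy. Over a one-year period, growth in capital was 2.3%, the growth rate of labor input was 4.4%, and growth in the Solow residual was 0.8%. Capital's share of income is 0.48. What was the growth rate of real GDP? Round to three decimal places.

Real GDP growth was 4.192%.

Labor's share = 1 − 0.48 = 0.52.
Capital: 0.48 × 2.3 = 1.104 pp.
Labor input: 0.52 × 4.4 = 2.288 pp.
Output growth = 0.8 + 3.392 = 4.192%.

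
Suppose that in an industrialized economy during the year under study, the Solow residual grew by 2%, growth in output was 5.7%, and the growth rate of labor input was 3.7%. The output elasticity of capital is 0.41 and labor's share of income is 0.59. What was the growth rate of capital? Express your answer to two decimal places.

3.70%

Labor's share = 1 − 0.41 = 0.59.
gY = gA + 0.59×3.7 + 0.41×g.
0.41×g = 5.7 − 2 − 2.183 = 1.517.
g = 1.517 / 0.41 = 3.7%.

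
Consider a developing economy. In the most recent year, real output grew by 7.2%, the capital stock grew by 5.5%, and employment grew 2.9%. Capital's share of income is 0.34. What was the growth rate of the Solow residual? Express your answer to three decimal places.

Labor's share = 1 − 0.34 = 0.66.
The capital stock: 0.34 × 5.5 = 1.87 pp.
Employment: 0.66 × 2.9 = 1.914 pp.
TFP growth = 7.2 − 3.784 = 3.416%.

The Solow residual growth was 3.416%.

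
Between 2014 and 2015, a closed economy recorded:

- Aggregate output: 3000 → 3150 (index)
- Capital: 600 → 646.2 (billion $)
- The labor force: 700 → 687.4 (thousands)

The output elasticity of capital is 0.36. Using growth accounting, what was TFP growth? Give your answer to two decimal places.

3.38%

Aggregate output growth = (3150 − 3000) / 3000 = 5%.
Capital growth = (646.2 − 600) / 600 = 7.7%.
The labor force growth = (687.4 − 700) / 700 = -1.8%.
Labor's share = 1 − 0.36 = 0.64.
Capital: 0.36 × 7.7 = 2.772 pp.
The labor force: 0.64 × (-1.8) = -1.152 pp.
TFP growth = 5 − 1.62 = 3.38%.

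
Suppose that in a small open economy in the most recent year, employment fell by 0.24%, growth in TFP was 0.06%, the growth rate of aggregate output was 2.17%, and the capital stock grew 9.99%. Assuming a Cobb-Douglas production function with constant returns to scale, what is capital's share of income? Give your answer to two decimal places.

gY = gA + α·gK + (1−α)·gL, so gY − gA − gL = α(gK − gL).
2.17 − 0.06 + 0.24 = α × (9.99 − (-0.24)).
2.35 = 10.23 α, so α = 0.2297.

α = 0.23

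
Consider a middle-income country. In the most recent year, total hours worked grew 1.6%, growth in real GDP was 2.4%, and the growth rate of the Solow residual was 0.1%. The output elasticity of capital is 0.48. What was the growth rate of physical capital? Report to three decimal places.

Labor's share = 1 − 0.48 = 0.52.
gY = gA + 0.52×1.6 + 0.48×g.
0.48×g = 2.4 − 0.1 − 0.832 = 1.468.
g = 1.468 / 0.48 = 3.05833%.

Physical capital grew 3.058%.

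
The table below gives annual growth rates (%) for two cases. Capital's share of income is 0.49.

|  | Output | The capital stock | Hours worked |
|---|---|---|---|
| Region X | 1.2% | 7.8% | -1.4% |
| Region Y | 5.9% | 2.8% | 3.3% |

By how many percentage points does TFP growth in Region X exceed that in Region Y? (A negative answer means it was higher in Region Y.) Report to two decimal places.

-4.75 percentage points

Labor's share = 1 − 0.49 = 0.51.
Region X: TFP = 1.2 − 3.822 + 0.714 = -1.908%.
Region Y: TFP = 5.9 − 1.372 − 1.683 = 2.845%.
Difference = -1.908 − (2.845) = -4.753 pp.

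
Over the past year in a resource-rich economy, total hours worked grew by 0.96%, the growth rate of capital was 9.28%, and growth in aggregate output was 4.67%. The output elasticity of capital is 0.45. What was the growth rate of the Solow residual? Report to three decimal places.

Labor's share = 1 − 0.45 = 0.55.
Capital: 0.45 × 9.28 = 4.176 pp.
Total hours worked: 0.55 × 0.96 = 0.528 pp.
TFP growth = 4.67 − 4.704 = -0.034%.

-0.034%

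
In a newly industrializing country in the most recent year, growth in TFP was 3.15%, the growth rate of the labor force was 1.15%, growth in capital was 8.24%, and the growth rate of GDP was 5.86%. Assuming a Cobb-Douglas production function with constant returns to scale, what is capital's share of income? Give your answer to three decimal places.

gY = gA + α·gK + (1−α)·gL, so gY − gA − gL = α(gK − gL).
5.86 − 3.15 − 1.15 = α × (8.24 − 1.15).
1.56 = 7.09 α, so α = 0.22003.

0.220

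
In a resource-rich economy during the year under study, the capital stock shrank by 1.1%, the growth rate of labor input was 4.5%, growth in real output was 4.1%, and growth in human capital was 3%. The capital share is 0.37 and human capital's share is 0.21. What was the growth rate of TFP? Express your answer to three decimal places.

Labor's share = 1 − 0.37 − 0.21 = 0.42.
The capital stock: 0.37 × (-1.1) = -0.407 pp.
Human capital: 0.21 × 3 = 0.63 pp.
Labor input: 0.42 × 4.5 = 1.89 pp.
TFP growth = 4.1 − 2.113 = 1.987%.

1.987%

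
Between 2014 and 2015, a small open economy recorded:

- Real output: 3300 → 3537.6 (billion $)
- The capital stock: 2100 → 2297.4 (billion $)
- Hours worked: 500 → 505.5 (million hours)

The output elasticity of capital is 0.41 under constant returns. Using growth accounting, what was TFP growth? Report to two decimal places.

2.70%

Real output growth = (3537.6 − 3300) / 3300 = 7.2%.
The capital stock growth = (2297.4 − 2100) / 2100 = 9.4%.
Hours worked growth = (505.5 − 500) / 500 = 1.1%.
Labor's share = 1 − 0.41 = 0.59.
The capital stock: 0.41 × 9.4 = 3.854 pp.
Hours worked: 0.59 × 1.1 = 0.649 pp.
TFP growth = 7.2 − 4.503 = 2.697%.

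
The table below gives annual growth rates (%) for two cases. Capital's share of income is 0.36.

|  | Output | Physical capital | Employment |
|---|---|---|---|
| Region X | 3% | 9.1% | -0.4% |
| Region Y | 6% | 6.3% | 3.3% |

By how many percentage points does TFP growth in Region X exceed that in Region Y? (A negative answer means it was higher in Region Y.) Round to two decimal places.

-1.64 percentage points

Labor's share = 1 − 0.36 = 0.64.
Region X: TFP = 3 − 3.276 + 0.256 = -0.02%.
Region Y: TFP = 6 − 2.268 − 2.112 = 1.62%.
Difference = -0.02 − (1.62) = -1.64 pp.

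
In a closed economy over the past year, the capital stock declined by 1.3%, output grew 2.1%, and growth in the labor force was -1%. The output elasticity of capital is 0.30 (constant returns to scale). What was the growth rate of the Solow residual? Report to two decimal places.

3.19%

Labor's share = 1 − 0.3 = 0.7.
The capital stock: 0.3 × (-1.3) = -0.39 pp.
The labor force: 0.7 × (-1) = -0.7 pp.
TFP growth = 2.1 + 1.09 = 3.19%.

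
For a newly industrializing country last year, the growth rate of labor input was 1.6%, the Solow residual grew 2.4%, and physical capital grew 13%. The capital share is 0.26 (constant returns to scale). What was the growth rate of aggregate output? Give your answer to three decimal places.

Labor's share = 1 − 0.26 = 0.74.
Physical capital: 0.26 × 13 = 3.38 pp.
Labor input: 0.74 × 1.6 = 1.184 pp.
Output growth = 2.4 + 4.564 = 6.964%.

6.964%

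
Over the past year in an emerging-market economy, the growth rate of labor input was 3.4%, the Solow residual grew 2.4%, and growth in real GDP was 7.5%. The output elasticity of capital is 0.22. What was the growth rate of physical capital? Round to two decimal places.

11.13%

Labor's share = 1 − 0.22 = 0.78.
gY = gA + 0.78×3.4 + 0.22×g.
0.22×g = 7.5 − 2.4 − 2.652 = 2.448.
g = 2.448 / 0.22 = 11.1273%.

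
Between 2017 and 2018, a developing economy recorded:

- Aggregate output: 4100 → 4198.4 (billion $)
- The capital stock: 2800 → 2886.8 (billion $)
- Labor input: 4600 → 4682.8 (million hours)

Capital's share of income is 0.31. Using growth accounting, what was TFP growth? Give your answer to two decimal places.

Aggregate output growth = (4198.4 − 4100) / 4100 = 2.4%.
The capital stock growth = (2886.8 − 2800) / 2800 = 3.1%.
Labor input growth = (4682.8 − 4600) / 4600 = 1.8%.
Labor's share = 1 − 0.31 = 0.69.
The capital stock: 0.31 × 3.1 = 0.961 pp.
Labor input: 0.69 × 1.8 = 1.242 pp.
TFP growth = 2.4 − 2.203 = 0.197%.

TFP grew 0.20%.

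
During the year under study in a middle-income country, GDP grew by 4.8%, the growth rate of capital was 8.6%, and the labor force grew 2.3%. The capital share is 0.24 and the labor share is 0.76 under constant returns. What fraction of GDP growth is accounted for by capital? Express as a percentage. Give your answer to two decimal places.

Capital contributed 0.24 × 8.6 = 2.064 pp.
Share of growth = 2.064 / 4.8 × 100 = 43%.

Capital accounted for 43.00% of growth.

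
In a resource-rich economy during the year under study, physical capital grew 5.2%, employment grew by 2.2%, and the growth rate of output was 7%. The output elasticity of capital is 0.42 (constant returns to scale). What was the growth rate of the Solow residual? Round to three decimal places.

Labor's share = 1 − 0.42 = 0.58.
Physical capital: 0.42 × 5.2 = 2.184 pp.
Employment: 0.58 × 2.2 = 1.276 pp.
TFP growth = 7 − 3.46 = 3.54%.

The Solow residual growth was 3.540%.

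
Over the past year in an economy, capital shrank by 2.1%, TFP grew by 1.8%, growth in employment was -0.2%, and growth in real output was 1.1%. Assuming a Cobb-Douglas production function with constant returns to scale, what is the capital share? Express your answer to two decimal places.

gY = gA + α·gK + (1−α)·gL, so gY − gA − gL = α(gK − gL).
1.1 − 1.8 + 0.2 = α × (-2.1 − (-0.2)).
-0.5 = -1.9 α, so α = 0.2632.

α = 0.26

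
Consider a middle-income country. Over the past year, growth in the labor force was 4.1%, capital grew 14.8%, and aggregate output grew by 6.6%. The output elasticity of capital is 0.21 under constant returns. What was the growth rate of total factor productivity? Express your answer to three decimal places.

Total factor productivity grew 0.253%.

Labor's share = 1 − 0.21 = 0.79.
Capital: 0.21 × 14.8 = 3.108 pp.
The labor force: 0.79 × 4.1 = 3.239 pp.
TFP growth = 6.6 − 6.347 = 0.253%.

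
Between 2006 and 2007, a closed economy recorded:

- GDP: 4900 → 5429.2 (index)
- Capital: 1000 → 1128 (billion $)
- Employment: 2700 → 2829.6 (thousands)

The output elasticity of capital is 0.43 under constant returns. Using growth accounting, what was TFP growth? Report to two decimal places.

GDP growth = (5429.2 − 4900) / 4900 = 10.8%.
Capital growth = (1128 − 1000) / 1000 = 12.8%.
Employment growth = (2829.6 − 2700) / 2700 = 4.8%.
Labor's share = 1 − 0.43 = 0.57.
Capital: 0.43 × 12.8 = 5.504 pp.
Employment: 0.57 × 4.8 = 2.736 pp.
TFP growth = 10.8 − 8.24 = 2.56%.

2.56%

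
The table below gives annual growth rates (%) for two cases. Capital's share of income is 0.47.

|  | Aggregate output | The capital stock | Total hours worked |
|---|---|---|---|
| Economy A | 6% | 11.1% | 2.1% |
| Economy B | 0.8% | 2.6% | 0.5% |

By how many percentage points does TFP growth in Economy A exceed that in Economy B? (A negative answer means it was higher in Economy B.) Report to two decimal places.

0.36 percentage points

Labor's share = 1 − 0.47 = 0.53.
Economy A: TFP = 6 − 5.217 − 1.113 = -0.33%.
Economy B: TFP = 0.8 − 1.222 − 0.265 = -0.687%.
Difference = -0.33 − (-0.687) = 0.357 pp.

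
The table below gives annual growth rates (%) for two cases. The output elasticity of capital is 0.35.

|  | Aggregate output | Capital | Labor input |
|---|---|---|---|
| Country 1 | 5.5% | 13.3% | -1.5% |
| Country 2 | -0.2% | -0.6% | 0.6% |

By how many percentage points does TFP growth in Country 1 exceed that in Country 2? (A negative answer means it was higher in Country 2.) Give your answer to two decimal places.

2.20 percentage points

Labor's share = 1 − 0.35 = 0.65.
Country 1: TFP = 5.5 − 4.655 + 0.975 = 1.82%.
Country 2: TFP = -0.2 + 0.21 − 0.39 = -0.38%.
Difference = 1.82 − (-0.38) = 2.2 pp.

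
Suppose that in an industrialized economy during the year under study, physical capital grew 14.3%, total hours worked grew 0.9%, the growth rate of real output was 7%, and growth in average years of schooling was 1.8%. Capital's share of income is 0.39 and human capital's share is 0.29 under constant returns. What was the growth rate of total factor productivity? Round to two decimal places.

Labor's share = 1 − 0.39 − 0.29 = 0.32.
Physical capital: 0.39 × 14.3 = 5.577 pp.
Average years of schooling: 0.29 × 1.8 = 0.522 pp.
Total hours worked: 0.32 × 0.9 = 0.288 pp.
TFP growth = 7 − 6.387 = 0.613%.

Total factor productivity growth was 0.61%.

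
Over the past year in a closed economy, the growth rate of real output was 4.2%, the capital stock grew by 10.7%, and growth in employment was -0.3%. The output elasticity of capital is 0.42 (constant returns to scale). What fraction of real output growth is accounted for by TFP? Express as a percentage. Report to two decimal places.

TFP accounted for -2.86% of growth.

Labor's share = 1 − 0.42 = 0.58.
The capital stock: 0.42 × 10.7 = 4.494 pp.
Employment: 0.58 × (-0.3) = -0.174 pp.
TFP growth = 4.2 − 4.32 = -0.12%.
TFP share of growth = -0.12 / 4.2 × 100 = -2.8571%.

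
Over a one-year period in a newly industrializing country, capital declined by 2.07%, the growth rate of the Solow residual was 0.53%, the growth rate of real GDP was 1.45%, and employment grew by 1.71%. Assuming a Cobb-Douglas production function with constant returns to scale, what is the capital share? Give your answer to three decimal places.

0.209

gY = gA + α·gK + (1−α)·gL, so gY − gA − gL = α(gK − gL).
1.45 − 0.53 − 1.71 = α × (-2.07 − 1.71).
-0.79 = -3.78 α, so α = 0.20899.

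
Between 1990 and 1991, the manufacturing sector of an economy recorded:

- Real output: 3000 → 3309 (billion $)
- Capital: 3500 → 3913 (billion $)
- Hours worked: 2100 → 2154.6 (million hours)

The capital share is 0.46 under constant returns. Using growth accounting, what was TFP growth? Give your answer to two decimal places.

Real output growth = (3309 − 3000) / 3000 = 10.3%.
Capital growth = (3913 − 3500) / 3500 = 11.8%.
Hours worked growth = (2154.6 − 2100) / 2100 = 2.6%.
Labor's share = 1 − 0.46 = 0.54.
Capital: 0.46 × 11.8 = 5.428 pp.
Hours worked: 0.54 × 2.6 = 1.404 pp.
TFP growth = 10.3 − 6.832 = 3.468%.

3.47%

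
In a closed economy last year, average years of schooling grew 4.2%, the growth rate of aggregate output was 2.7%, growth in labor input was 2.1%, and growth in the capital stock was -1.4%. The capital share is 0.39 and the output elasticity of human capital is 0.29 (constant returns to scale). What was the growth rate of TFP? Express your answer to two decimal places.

1.36%

Labor's share = 1 − 0.39 − 0.29 = 0.32.
The capital stock: 0.39 × (-1.4) = -0.546 pp.
Average years of schooling: 0.29 × 4.2 = 1.218 pp.
Labor input: 0.32 × 2.1 = 0.672 pp.
TFP growth = 2.7 − 1.344 = 1.356%.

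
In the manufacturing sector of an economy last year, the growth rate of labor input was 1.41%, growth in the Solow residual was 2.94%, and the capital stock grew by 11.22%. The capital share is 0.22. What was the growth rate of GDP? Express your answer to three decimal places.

6.508%

Labor's share = 1 − 0.22 = 0.78.
The capital stock: 0.22 × 11.22 = 2.4684 pp.
Labor input: 0.78 × 1.41 = 1.0998 pp.
Output growth = 2.94 + 3.5682 = 6.5082%.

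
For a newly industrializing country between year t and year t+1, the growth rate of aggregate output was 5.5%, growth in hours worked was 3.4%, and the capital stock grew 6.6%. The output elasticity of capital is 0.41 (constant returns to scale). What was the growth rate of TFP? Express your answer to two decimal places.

0.79%

Labor's share = 1 − 0.41 = 0.59.
The capital stock: 0.41 × 6.6 = 2.706 pp.
Hours worked: 0.59 × 3.4 = 2.006 pp.
TFP growth = 5.5 − 4.712 = 0.788%.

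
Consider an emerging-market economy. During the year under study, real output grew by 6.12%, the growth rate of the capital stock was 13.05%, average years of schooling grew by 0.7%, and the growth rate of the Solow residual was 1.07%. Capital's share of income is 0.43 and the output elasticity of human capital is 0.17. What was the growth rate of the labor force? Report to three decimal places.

-1.701%

Labor's share = 1 − 0.43 − 0.17 = 0.4.
gY = gA + 0.43×13.05 + 0.17×0.7 + 0.4×g.
0.4×g = 6.12 − 1.07 − 5.7305 = -0.6805.
g = -0.6805 / 0.4 = -1.70125%.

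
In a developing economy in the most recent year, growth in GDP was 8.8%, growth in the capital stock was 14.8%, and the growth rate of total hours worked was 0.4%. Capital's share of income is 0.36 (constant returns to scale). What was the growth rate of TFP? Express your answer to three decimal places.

TFP grew 3.216%.

Labor's share = 1 − 0.36 = 0.64.
The capital stock: 0.36 × 14.8 = 5.328 pp.
Total hours worked: 0.64 × 0.4 = 0.256 pp.
TFP growth = 8.8 − 5.584 = 3.216%.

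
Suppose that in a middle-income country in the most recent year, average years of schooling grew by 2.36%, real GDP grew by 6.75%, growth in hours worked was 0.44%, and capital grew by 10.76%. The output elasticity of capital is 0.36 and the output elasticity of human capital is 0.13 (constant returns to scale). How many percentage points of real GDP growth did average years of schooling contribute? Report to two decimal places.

0.31 percentage points

Contribution = share × growth = 0.13 × 2.36 = 0.3068 pp.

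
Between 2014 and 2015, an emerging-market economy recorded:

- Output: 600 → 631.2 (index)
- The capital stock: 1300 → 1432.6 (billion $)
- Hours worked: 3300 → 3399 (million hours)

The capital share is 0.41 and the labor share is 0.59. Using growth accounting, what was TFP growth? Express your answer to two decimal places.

-0.75%

Output growth = (631.2 − 600) / 600 = 5.2%.
The capital stock growth = (1432.6 − 1300) / 1300 = 10.2%.
Hours worked growth = (3399 − 3300) / 3300 = 3%.
Labor's share = 1 − 0.41 = 0.59.
The capital stock: 0.41 × 10.2 = 4.182 pp.
Hours worked: 0.59 × 3 = 1.77 pp.
TFP growth = 5.2 − 5.952 = -0.752%.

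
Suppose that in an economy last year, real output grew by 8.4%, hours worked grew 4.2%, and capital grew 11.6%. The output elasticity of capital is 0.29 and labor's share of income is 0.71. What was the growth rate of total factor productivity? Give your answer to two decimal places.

2.05%

Labor's share = 1 − 0.29 = 0.71.
Capital: 0.29 × 11.6 = 3.364 pp.
Hours worked: 0.71 × 4.2 = 2.982 pp.
TFP growth = 8.4 − 6.346 = 2.054%.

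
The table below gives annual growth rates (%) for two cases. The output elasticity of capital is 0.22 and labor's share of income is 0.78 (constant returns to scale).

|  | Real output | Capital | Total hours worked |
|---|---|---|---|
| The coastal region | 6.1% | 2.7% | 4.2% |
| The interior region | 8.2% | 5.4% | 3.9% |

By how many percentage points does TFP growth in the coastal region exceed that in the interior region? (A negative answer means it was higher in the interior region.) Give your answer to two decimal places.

-1.74 percentage points

Labor's share = 1 − 0.22 = 0.78.
The coastal region: TFP = 6.1 − 0.594 − 3.276 = 2.23%.
The interior region: TFP = 8.2 − 1.188 − 3.042 = 3.97%.
Difference = 2.23 − (3.97) = -1.74 pp.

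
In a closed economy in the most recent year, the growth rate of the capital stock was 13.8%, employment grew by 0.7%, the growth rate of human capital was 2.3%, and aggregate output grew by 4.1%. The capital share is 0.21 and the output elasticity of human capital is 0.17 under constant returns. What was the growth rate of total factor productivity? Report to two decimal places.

Labor's share = 1 − 0.21 − 0.17 = 0.62.
The capital stock: 0.21 × 13.8 = 2.898 pp.
Human capital: 0.17 × 2.3 = 0.391 pp.
Employment: 0.62 × 0.7 = 0.434 pp.
TFP growth = 4.1 − 3.723 = 0.377%.

0.38%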